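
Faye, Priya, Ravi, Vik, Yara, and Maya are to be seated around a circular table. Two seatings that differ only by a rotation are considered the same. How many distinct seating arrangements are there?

120

Around a circle, 6 distinct people have 6!/6 = (5)! = 120 rotationally distinct seatings.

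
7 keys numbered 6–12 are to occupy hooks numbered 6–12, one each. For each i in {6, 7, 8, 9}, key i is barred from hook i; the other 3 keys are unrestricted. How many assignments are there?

Let Aᵢ (for 6 ≤ i ≤ 9) be the placements that put key i in its forbidden hook. Any j of these fix j positions, leaving (7−j)! ways to fill the rest, and there are C(4,j) ways to pick which j.
By inclusion–exclusion, the number of valid placements is Σ_{j=0}^{4} (−1)^j C(4,j)·(7−j)!.
Computing: 5040 − 2880 + 720 − 96 + 6 = 2790.

2790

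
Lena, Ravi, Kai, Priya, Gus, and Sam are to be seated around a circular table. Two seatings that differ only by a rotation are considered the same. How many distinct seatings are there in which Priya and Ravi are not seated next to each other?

72

All circular seatings of 6 people number (5)! = 120.
Seatings with Priya beside Ravi: treat them as a block with 2 internal orders, giving 2 × (4)! = 48.
Subtracting, 120 − 48 = 72.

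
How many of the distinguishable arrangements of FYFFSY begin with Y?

Fix Y in the first position and arrange the remaining 5 letters.
Those 5 letters have F appearing 3 times, giving (5)!/(3!) = 20.

20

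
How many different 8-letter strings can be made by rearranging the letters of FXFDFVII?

3360

The 8 letters of FXFDFVII have repeats: F appearing 3 times and I appearing twice.
So there are 8! / (3!·2!) = 3360 distinguishable arrangements.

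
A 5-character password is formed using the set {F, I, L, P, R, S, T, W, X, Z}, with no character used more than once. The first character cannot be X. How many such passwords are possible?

The first character has 10−1 = 9 choices (anything except X).
The remaining 4 characters are filled from the other 9 symbols without repetition: 9 × 8 × 7 × 6 = 3024.
Total: 9 × 3024 = 27216.

27216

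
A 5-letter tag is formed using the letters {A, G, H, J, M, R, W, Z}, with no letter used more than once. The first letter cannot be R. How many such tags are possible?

The first letter has 8−1 = 7 choices (anything except R).
The remaining 4 letters are filled from the other 7 symbols without repetition: 7 × 6 × 5 × 4 = 840.
Total: 7 × 840 = 5880.

5880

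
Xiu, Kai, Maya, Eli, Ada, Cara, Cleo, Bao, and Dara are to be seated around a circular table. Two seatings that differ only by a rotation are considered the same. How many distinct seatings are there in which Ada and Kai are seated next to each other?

Glue Ada and Kai into a block (2 internal orders). Seating 8 units around a circle gives (7)! arrangements.
So 2 × (7)! = 2 × 5040 = 10080.

10080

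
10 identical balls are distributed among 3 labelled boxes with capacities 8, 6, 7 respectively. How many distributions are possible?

By stars and bars, unrestricted non-negative solutions to x_1+…+x_3 = 10 number C(10+2,2) = 66.
Subtract solutions that violate a single cap (substitute x_i' = x_i − (cap_i+1)): x_1 ≥ 9 gives C(3,2) = 3; x_2 ≥ 7 gives C(5,2) = 10; x_3 ≥ 8 gives C(4,2) = 6. Together 19.
No two caps can be exceeded simultaneously, so the pair terms are all 0.
By inclusion–exclusion the count is 66 − 19 + 0 = 47.

47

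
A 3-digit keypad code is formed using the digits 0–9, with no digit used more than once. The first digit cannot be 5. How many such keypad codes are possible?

The first digit has 10−1 = 9 choices (anything except 5).
The remaining 2 digits are filled from the other 9 symbols without repetition: 9 × 8 = 72.
Total: 9 × 72 = 648.

648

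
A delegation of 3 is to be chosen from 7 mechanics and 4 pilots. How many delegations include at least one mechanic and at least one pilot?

With no constraint there are C(11,3) = 165 possible selections.
Subtract selections that omit an entire group: no mechanics → C(4,3) = 4; no pilots → C(7,3) = 35.
Both groups omitted at once is impossible, so 165 − 39 = 126.

126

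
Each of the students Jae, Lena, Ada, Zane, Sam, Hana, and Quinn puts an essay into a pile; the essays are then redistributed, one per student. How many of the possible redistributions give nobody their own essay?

This is the derangement count D_7: permutations of 7 items with no fixed point.
By inclusion–exclusion this is Σ_{j=0}^{7} (−1)^j C(7,j)·(7−j)!.
Computing: 5040 − 5040 + 2520 − 840 + 210 − 42 + 7 − 1 = 1854.

1854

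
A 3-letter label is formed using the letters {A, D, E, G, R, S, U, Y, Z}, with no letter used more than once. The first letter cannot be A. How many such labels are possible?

The first letter has 9−1 = 8 choices (anything except A).
The remaining 2 letters are filled from the other 8 symbols without repetition: 8 × 7 = 56.
Total: 8 × 56 = 448.

448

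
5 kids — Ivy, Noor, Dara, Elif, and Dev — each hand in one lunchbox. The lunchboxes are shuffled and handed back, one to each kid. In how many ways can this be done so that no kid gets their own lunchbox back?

44

Count assignments avoiding every fixed point. For any j of the 5 kids fixed to their own lunchbox, the other 5−j can be arranged in (5−j)! ways.
By inclusion–exclusion this is Σ_{j=0}^{5} (−1)^j C(5,j)·(5−j)!.
Computing: 120 − 120 + 60 − 20 + 5 − 1 = 44.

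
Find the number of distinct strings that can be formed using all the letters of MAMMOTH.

Letter multiplicities in MAMMOTH: A×1, H×1, M×3, O×1, T×1.
Dividing 7! = 5040 by 3! = 6 for the repeated letters gives 840.

840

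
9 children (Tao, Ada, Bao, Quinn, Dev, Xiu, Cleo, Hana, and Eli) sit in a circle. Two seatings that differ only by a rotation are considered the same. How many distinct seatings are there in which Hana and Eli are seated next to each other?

10080

Treat {Hana, Eli} as one unit (2 internal orders) and seat the resulting 8 units around the table: (7)! circular arrangements.
So 2 × (7)! = 2 × 5040 = 10080.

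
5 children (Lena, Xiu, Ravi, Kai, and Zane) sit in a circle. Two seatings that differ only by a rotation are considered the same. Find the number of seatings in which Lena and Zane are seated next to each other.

Treat {Lena, Zane} as one unit (2 internal orders) and seat the resulting 4 units around the table: (3)! circular arrangements.
So 2 × (3)! = 2 × 6 = 12.

12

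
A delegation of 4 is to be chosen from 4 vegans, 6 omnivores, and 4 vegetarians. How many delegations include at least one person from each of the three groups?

With no constraint there are C(14,4) = 1001 possible selections.
Selections missing a whole group: no vegans → C(10,4) = 210; no omnivores → C(8,4) = 70; no vegetarians → C(10,4) = 210.
Add back selections omitting two groups (i.e. drawn from a single group): C(4,4) + C(6,4) + C(4,4) = 17.
By inclusion–exclusion: 1001 − 490 + 17 = 528.

528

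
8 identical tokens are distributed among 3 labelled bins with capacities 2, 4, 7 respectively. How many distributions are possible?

14

Without the upper bounds there are C(10,2) = 45 ways to split 8 among 3 bins.
Subtract solutions that violate a single cap (substitute x_i' = x_i − (cap_i+1)): x_1 ≥ 3 gives C(7,2) = 21; x_2 ≥ 5 gives C(5,2) = 10; x_3 ≥ 8 gives C(2,2) = 1. Together 32.
Add back pairs where two caps are both exceeded: 1 + 0 + 0 = 1.
By inclusion–exclusion the count is 45 − 32 + 1 = 14.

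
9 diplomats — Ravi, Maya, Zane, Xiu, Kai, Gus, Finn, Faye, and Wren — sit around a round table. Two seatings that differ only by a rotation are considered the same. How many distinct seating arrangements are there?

Around a circle, 9 distinct people have 9!/9 = (8)! = 40320 rotationally distinct seatings.

40320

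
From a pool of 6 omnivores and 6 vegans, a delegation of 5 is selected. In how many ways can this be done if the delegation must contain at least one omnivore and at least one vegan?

780

Total 5-person selections from all 12: C(12,5) = 792.
Subtract selections that omit an entire group: no omnivores → C(6,5) = 6; no vegans → C(6,5) = 6.
Both groups omitted at once is impossible, so 792 − 12 = 780.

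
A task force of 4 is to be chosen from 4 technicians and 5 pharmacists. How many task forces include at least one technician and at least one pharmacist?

Unrestricted: C(9,4) = 126 ways to pick any 4 of the 9.
Selections missing a whole group: no technicians → C(5,4) = 5; no pharmacists → C(4,4) = 1.
Both groups omitted at once is impossible, so 126 − 6 = 120.

120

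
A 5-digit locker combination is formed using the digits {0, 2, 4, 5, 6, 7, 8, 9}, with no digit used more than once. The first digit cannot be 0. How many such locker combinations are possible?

5880

The first digit has 8−1 = 7 choices (anything except 0).
The remaining 4 digits are filled from the other 7 symbols without repetition: 7 × 6 × 5 × 4 = 840.
Total: 7 × 840 = 5880.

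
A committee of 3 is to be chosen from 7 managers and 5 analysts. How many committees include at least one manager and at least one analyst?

With no constraint there are C(12,3) = 220 possible selections.
Selections missing a whole group: no managers → C(5,3) = 10; no analysts → C(7,3) = 35.
Both groups omitted at once is impossible, so 220 − 45 = 175.

175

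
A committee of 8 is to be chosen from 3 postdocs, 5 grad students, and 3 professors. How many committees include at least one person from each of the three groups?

163

Total 8-person selections from all 11: C(11,8) = 165.
Subtract selections that omit an entire group: no postdocs → C(8,8) = 1; no grad students → C(6,8) = 0; no professors → C(8,8) = 1.
Add back selections omitting two groups (i.e. drawn from a single group): C(3,8) + C(5,8) + C(3,8) = 0.
By inclusion–exclusion: 165 − 2 + 0 = 163.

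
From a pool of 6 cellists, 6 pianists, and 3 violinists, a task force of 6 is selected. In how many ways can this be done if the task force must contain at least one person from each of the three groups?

3915

With no constraint there are C(15,6) = 5005 possible selections.
Subtract selections that omit an entire group: no cellists → C(9,6) = 84; no pianists → C(9,6) = 84; no violinists → C(12,6) = 924.
Add back selections omitting two groups (i.e. drawn from a single group): C(6,6) + C(6,6) + C(3,6) = 2.
By inclusion–exclusion: 5005 − 1092 + 2 = 3915.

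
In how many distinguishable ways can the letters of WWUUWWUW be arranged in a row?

56

Letter multiplicities in WWUUWWUW: U×3, W×5.
The number of distinct arrangements is 8!/(5!·3!) = 40320/720 = 56.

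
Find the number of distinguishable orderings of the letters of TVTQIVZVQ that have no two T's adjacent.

11760

There are 9!/(3!·2!·2!) = 15120 arrangements of TVTQIVZVQ in total.
If the two T's are adjacent, glue them into one block, leaving 8 items to arrange: (8)!/(3!·2!) = 3360 ways.
Hence 15120 − 3360 = 11760.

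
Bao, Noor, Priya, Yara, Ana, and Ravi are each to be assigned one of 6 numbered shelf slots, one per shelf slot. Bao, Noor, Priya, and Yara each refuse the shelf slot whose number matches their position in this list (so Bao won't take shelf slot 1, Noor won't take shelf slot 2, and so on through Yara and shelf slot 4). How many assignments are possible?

Let Aᵢ (for 1 ≤ i ≤ 4) be the placements that put person i in their forbidden shelf slot. Any j of these fix j positions, leaving (6−j)! ways to fill the rest, and there are C(4,j) ways to pick which j.
By inclusion–exclusion, the number of valid placements is Σ_{j=0}^{4} (−1)^j C(4,j)·(6−j)!.
Computing: 720 − 480 + 144 − 24 + 2 = 362.

362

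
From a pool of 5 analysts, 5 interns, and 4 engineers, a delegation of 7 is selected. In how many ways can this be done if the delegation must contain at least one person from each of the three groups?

3240

With no constraint there are C(14,7) = 3432 possible selections.
Subtract selections that omit an entire group: no analysts → C(9,7) = 36; no interns → C(9,7) = 36; no engineers → C(10,7) = 120.
Add back selections omitting two groups (i.e. drawn from a single group): C(5,7) + C(5,7) + C(4,7) = 0.
By inclusion–exclusion: 3432 − 192 + 0 = 3240.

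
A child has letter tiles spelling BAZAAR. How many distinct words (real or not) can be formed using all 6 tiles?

Letter multiplicities in BAZAAR: A×3, B×1, R×1, Z×1.
The number of distinct arrangements is 6!/(3!) = 720/6 = 120.

120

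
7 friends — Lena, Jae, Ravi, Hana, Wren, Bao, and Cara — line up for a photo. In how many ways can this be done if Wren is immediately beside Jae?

1440

Glue Wren and Jae into one block (2 internal orders), leaving 6 units to arrange in a row.
That gives 2 × 6! = 2 × 720 = 1440.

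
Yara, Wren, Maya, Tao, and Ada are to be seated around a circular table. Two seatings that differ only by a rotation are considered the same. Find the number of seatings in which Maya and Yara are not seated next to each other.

12

All circular seatings of 5 people number (4)! = 24.
Those with Maya next to Yara: fuse the pair into one unit and seat 4 units around a circle — 2·(3)! = 12.
Subtracting, 24 − 12 = 12.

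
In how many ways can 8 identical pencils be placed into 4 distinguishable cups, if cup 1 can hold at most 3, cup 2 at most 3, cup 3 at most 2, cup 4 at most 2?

Without the upper bounds there are C(11,3) = 165 ways to split 8 among 4 cups.
Subtract solutions that violate a single cap (substitute x_i' = x_i − (cap_i+1)): x_1 ≥ 4 gives C(7,3) = 35; x_2 ≥ 4 gives C(7,3) = 35; x_3 ≥ 3 gives C(8,3) = 56; x_4 ≥ 3 gives C(8,3) = 56. Together 182.
Add back pairs where two caps are both exceeded: 1 + 4 + 4 + 4 + 4 + 10 = 27.
By inclusion–exclusion the count is 165 − 182 + 27 = 10.

10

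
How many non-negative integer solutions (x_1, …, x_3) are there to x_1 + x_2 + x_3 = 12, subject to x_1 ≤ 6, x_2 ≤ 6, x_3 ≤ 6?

Without the upper bounds there are C(14,2) = 91 ways to split 12 among 3 variables.
Subtract solutions that violate a single cap (substitute x_i' = x_i − (cap_i+1)): x_1 ≥ 7 gives C(7,2) = 21; x_2 ≥ 7 gives C(7,2) = 21; x_3 ≥ 7 gives C(7,2) = 21. Together 63.
No two caps can be exceeded simultaneously, so the pair terms are all 0.
By inclusion–exclusion the count is 91 − 63 + 0 = 28.

28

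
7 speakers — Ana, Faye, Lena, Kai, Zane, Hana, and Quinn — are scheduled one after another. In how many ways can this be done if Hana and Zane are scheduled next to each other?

1440

Glue Hana and Zane into one block (2 internal orders), leaving 6 units to arrange in a row.
So the count is 2·(6)! = 1440.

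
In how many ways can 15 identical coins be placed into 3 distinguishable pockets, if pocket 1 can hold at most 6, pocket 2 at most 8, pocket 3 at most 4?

By stars and bars, unrestricted non-negative solutions to x_1+…+x_3 = 15 number C(15+2,2) = 136.
Subtract solutions that violate a single cap (substitute x_i' = x_i − (cap_i+1)): x_1 ≥ 7 gives C(10,2) = 45; x_2 ≥ 9 gives C(8,2) = 28; x_3 ≥ 5 gives C(12,2) = 66. Together 139.
Add back pairs where two caps are both exceeded: 0 + 10 + 3 = 13.
By inclusion–exclusion the count is 136 − 139 + 13 = 10.

10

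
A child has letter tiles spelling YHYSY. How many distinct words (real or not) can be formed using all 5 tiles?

YHYSY has 5 letters with Y appearing 3 times.
So there are 5! / (3!) = 20 distinguishable arrangements.

20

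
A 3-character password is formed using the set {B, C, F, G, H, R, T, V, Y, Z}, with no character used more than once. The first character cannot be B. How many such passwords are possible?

648

The first character has 10−1 = 9 choices (anything except B).
The remaining 2 characters are filled from the other 9 symbols without repetition: 9 × 8 = 72.
Total: 9 × 72 = 648.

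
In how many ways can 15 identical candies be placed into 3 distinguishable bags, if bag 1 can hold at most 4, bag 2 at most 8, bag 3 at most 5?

6

Without the upper bounds there are C(17,2) = 136 ways to split 15 among 3 bags.
Subtract solutions that violate a single cap (substitute x_i' = x_i − (cap_i+1)): x_1 ≥ 5 gives C(12,2) = 66; x_2 ≥ 9 gives C(8,2) = 28; x_3 ≥ 6 gives C(11,2) = 55. Together 149.
Add back pairs where two caps are both exceeded: 3 + 15 + 1 = 19.
By inclusion–exclusion the count is 136 − 149 + 19 = 6.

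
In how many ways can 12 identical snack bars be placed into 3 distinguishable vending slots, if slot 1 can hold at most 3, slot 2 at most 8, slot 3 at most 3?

Without the upper bounds there are C(14,2) = 91 ways to split 12 among 3 vending slots.
Subtract solutions that violate a single cap (substitute x_i' = x_i − (cap_i+1)): x_1 ≥ 4 gives C(10,2) = 45; x_2 ≥ 9 gives C(5,2) = 10; x_3 ≥ 4 gives C(10,2) = 45. Together 100.
Add back pairs where two caps are both exceeded: 0 + 15 + 0 = 15.
By inclusion–exclusion the count is 91 − 100 + 15 = 6.

6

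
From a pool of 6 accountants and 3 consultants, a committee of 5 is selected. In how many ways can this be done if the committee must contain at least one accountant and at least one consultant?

120

Unrestricted: C(9,5) = 126 ways to pick any 5 of the 9.
Subtract selections that omit an entire group: no accountants → C(3,5) = 0; no consultants → C(6,5) = 6.
Both groups omitted at once is impossible, so 126 − 6 = 120.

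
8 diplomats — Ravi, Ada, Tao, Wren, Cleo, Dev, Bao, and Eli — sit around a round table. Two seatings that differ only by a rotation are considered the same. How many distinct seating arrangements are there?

Fix one person's seat to break rotational symmetry; the remaining 7 people can be arranged in (7)! = 5040 ways.

5040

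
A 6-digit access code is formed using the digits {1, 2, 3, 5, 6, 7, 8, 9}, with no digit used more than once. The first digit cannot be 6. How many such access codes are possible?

17640

The first digit has 8−1 = 7 choices (anything except 6).
The remaining 5 digits are filled from the other 7 symbols without repetition: 7 × 6 × 5 × 4 × 3 = 2520.
Total: 7 × 2520 = 17640.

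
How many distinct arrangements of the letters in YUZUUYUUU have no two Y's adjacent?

There are 9!/(6!·2!) = 252 arrangements of YUZUUYUUU in total.
If the two Y's are adjacent, glue them into one block, leaving 8 items to arrange: (8)!/(6!) = 56 ways.
Subtracting, 252 − 56 = 196 arrangements keep the Y's apart.

196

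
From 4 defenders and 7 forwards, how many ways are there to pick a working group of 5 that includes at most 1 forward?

Split by how many forwards are chosen (0 through 1).
Sum: C(7,0)·C(4,5) + C(7,1)·C(4,4) = 0 + 7 = 7.

7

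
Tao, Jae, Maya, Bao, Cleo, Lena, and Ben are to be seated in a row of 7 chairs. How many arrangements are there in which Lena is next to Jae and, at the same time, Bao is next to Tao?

Treat {Lena,Jae} as one block (2 orders) and {Bao,Tao} as another (2 orders).
That leaves 5 units to arrange: 2 × 2 × 5! = 4 × 120 = 480.

480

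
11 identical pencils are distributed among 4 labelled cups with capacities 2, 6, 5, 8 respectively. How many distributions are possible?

112

Ignoring the caps, the number of non-negative solutions to x_1+…+x_4 = 11 is C(14,3) = 364.
Subtract solutions that violate a single cap (substitute x_i' = x_i − (cap_i+1)): x_1 ≥ 3 gives C(11,3) = 165; x_2 ≥ 7 gives C(7,3) = 35; x_3 ≥ 6 gives C(8,3) = 56; x_4 ≥ 9 gives C(5,3) = 10. Together 266.
Add back pairs where two caps are both exceeded: 4 + 10 + 0 + 0 + 0 + 0 = 14.
By inclusion–exclusion the count is 364 − 266 + 14 = 112.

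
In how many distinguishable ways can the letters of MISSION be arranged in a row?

1260

The 7 letters of MISSION have repeats: I appearing twice and S appearing twice.
The number of distinct arrangements is 7!/(2!·2!) = 5040/4 = 1260.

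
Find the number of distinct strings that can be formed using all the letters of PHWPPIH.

PHWPPIH has 7 letters with H appearing twice and P appearing 3 times.
Dividing 7! = 5040 by 3!·2! = 12 for the repeated letters gives 420.

420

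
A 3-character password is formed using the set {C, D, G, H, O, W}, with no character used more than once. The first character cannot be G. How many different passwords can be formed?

100

The first character has 6−1 = 5 choices (anything except G).
The remaining 2 characters are filled from the other 5 symbols without repetition: 5 × 4 = 20.
Total: 5 × 20 = 100.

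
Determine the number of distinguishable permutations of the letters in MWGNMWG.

Letter multiplicities in MWGNMWG: G×2, M×2, N×1, W×2.
So there are 7! / (2!·2!·2!) = 630 distinguishable arrangements.

630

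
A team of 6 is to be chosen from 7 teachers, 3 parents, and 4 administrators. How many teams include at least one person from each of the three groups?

Unrestricted: C(14,6) = 3003 ways to pick any 6 of the 14.
Subtract selections that omit an entire group: no teachers → C(7,6) = 7; no parents → C(11,6) = 462; no administrators → C(10,6) = 210.
Add back selections omitting two groups (i.e. drawn from a single group): C(7,6) + C(3,6) + C(4,6) = 7.
By inclusion–exclusion: 3003 − 679 + 7 = 2331.

2331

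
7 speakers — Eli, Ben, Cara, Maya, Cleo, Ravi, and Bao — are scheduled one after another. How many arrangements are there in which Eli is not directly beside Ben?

There are 7! = 5040 arrangements in all. If Eli and Ben are adjacent, merging them into one block gives 2·(6)! = 1440 arrangements.
Complementary counting: 5040 − 1440 = 3600.

3600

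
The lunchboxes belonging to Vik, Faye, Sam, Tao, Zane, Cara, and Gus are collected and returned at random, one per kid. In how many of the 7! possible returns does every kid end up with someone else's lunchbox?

1854

This is the derangement count D_7: permutations of 7 items with no fixed point.
By inclusion–exclusion this is Σ_{j=0}^{7} (−1)^j C(7,j)·(7−j)!.
Computing: 5040 − 5040 + 2520 − 840 + 210 − 42 + 7 − 1 = 1854.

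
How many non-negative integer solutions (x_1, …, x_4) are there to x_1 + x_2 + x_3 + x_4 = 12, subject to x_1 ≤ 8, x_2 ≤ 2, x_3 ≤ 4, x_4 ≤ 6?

Without the upper bounds there are C(15,3) = 455 ways to split 12 among 4 variables.
Subtract solutions that violate a single cap (substitute x_i' = x_i − (cap_i+1)): x_1 ≥ 9 gives C(6,3) = 20; x_2 ≥ 3 gives C(12,3) = 220; x_3 ≥ 5 gives C(10,3) = 120; x_4 ≥ 7 gives C(8,3) = 56. Together 416.
Add back pairs where two caps are both exceeded: 1 + 0 + 0 + 35 + 10 + 1 = 47.
By inclusion–exclusion the count is 455 − 416 + 47 = 86.

86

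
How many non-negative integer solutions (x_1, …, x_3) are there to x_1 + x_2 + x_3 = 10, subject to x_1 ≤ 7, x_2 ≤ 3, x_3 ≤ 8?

29

By stars and bars, unrestricted non-negative solutions to x_1+…+x_3 = 10 number C(10+2,2) = 66.
Subtract solutions that violate a single cap (substitute x_i' = x_i − (cap_i+1)): x_1 ≥ 8 gives C(4,2) = 6; x_2 ≥ 4 gives C(8,2) = 28; x_3 ≥ 9 gives C(3,2) = 3. Together 37.
No two caps can be exceeded simultaneously, so the pair terms are all 0.
By inclusion–exclusion the count is 66 − 37 + 0 = 29.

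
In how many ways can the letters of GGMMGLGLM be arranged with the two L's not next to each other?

980

There are 9!/(4!·3!·2!) = 1260 arrangements of GGMMGLGLM in total.
If the two L's are adjacent, glue them into one block, leaving 8 items to arrange: (8)!/(4!·3!) = 280 ways.
Hence 1260 − 280 = 980.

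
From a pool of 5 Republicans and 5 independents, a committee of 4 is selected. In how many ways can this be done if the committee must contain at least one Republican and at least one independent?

With no constraint there are C(10,4) = 210 possible selections.
Selections missing a whole group: no Republicans → C(5,4) = 5; no independents → C(5,4) = 5.
Both groups omitted at once is impossible, so 210 − 10 = 200.

200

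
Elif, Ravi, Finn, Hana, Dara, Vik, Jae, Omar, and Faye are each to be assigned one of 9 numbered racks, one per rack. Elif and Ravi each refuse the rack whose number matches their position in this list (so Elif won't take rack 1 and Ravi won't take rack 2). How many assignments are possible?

287280

Let Aᵢ (for i ∈ {1, 2}) be the placements that put person i in their forbidden rack. Any j of these fix j positions, leaving (9−j)! ways to fill the rest, and there are C(2,j) ways to pick which j.
By inclusion–exclusion, the number of valid placements is Σ_{j=0}^{2} (−1)^j C(2,j)·(9−j)!.
Computing: 362880 − 80640 + 5040 = 287280.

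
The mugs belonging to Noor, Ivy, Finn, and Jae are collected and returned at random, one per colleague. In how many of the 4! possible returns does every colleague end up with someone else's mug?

Let Aᵢ be the assignments in which colleague i gets their own mug. We want the size of the complement of A₁∪…∪A_4.
By inclusion–exclusion this is Σ_{j=0}^{4} (−1)^j C(4,j)·(4−j)!.
Computing: 24 − 24 + 12 − 4 + 1 = 9.

9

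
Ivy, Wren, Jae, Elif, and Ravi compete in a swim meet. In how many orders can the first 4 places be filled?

120

There are 5 choices for 1st place, 4 for 2nd, and so on down to 2 for position 4.
That gives 5 × 4 × 3 × 2 = 120.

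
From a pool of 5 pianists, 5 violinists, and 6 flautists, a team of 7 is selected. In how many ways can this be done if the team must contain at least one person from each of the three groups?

10660

Total 7-person selections from all 16: C(16,7) = 11440.
Selections missing a whole group: no pianists → C(11,7) = 330; no violinists → C(11,7) = 330; no flautists → C(10,7) = 120.
Add back selections omitting two groups (i.e. drawn from a single group): C(5,7) + C(5,7) + C(6,7) = 0.
By inclusion–exclusion: 11440 − 780 + 0 = 10660.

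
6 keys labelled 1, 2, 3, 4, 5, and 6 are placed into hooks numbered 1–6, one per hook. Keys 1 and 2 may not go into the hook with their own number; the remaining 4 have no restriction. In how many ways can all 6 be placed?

Let Aᵢ (for i ∈ {1, 2}) be the placements that put key i in its forbidden hook. Any j of these fix j positions, leaving (6−j)! ways to fill the rest, and there are C(2,j) ways to pick which j.
By inclusion–exclusion, the number of valid placements is Σ_{j=0}^{2} (−1)^j C(2,j)·(6−j)!.
Computing: 720 − 240 + 24 = 504.

504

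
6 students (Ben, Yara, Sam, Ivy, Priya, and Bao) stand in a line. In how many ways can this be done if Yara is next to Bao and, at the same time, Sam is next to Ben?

96

Treat {Yara,Bao} as one block (2 orders) and {Sam,Ben} as another (2 orders).
That leaves 4 units to arrange: 2 × 2 × 4! = 4 × 24 = 96.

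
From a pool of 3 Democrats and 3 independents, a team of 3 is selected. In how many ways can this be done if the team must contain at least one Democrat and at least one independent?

Unrestricted: C(6,3) = 20 ways to pick any 3 of the 6.
Subtract selections that omit an entire group: no Democrats → C(3,3) = 1; no independents → C(3,3) = 1.
Both groups omitted at once is impossible, so 20 − 2 = 18.

18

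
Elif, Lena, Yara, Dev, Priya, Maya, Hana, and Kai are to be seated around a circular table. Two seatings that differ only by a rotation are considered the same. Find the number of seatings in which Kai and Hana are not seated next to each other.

All circular seatings of 8 people number (7)! = 5040.
Seatings with Kai beside Hana: treat them as a block with 2 internal orders, giving 2 × (6)! = 1440.
Subtracting, 5040 − 1440 = 3600.

3600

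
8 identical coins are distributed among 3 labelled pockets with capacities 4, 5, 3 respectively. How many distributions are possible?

14

By stars and bars, unrestricted non-negative solutions to x_1+…+x_3 = 8 number C(8+2,2) = 45.
Subtract solutions that violate a single cap (substitute x_i' = x_i − (cap_i+1)): x_1 ≥ 5 gives C(5,2) = 10; x_2 ≥ 6 gives C(4,2) = 6; x_3 ≥ 4 gives C(6,2) = 15. Together 31.
No two caps can be exceeded simultaneously, so the pair terms are all 0.
By inclusion–exclusion the count is 45 − 31 + 0 = 14.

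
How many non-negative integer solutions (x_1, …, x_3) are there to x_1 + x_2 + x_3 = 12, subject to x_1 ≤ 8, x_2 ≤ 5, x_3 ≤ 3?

14

By stars and bars, unrestricted non-negative solutions to x_1+…+x_3 = 12 number C(12+2,2) = 91.
Subtract solutions that violate a single cap (substitute x_i' = x_i − (cap_i+1)): x_1 ≥ 9 gives C(5,2) = 10; x_2 ≥ 6 gives C(8,2) = 28; x_3 ≥ 4 gives C(10,2) = 45. Together 83.
Add back pairs where two caps are both exceeded: 0 + 0 + 6 = 6.
By inclusion–exclusion the count is 91 − 83 + 6 = 14.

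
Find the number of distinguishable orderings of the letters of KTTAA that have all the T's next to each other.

12

Treat the 2 copies of T as a single block. The multiset to arrange is then {TT, A, A, K}, 4 items in all.
That gives (4)!/(2!) = 12 arrangements.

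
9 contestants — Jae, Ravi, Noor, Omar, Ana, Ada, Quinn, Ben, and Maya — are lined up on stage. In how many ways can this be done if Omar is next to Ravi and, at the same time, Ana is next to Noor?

20160

Treat {Omar,Ravi} as one block (2 orders) and {Ana,Noor} as another (2 orders).
That leaves 7 units to arrange: 2 × 2 × 7! = 4 × 5040 = 20160.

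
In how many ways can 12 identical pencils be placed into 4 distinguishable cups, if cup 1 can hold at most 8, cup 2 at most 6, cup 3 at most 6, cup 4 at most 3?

Without the upper bounds there are C(15,3) = 455 ways to split 12 among 4 cups.
Subtract solutions that violate a single cap (substitute x_i' = x_i − (cap_i+1)): x_1 ≥ 9 gives C(6,3) = 20; x_2 ≥ 7 gives C(8,3) = 56; x_3 ≥ 7 gives C(8,3) = 56; x_4 ≥ 4 gives C(11,3) = 165. Together 297.
Add back pairs where two caps are both exceeded: 0 + 0 + 0 + 0 + 4 + 4 = 8.
By inclusion–exclusion the count is 455 − 297 + 8 = 166.

166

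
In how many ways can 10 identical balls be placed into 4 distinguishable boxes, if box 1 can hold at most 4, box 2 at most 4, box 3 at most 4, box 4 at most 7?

111

Ignoring the caps, the number of non-negative solutions to x_1+…+x_4 = 10 is C(13,3) = 286.
Subtract solutions that violate a single cap (substitute x_i' = x_i − (cap_i+1)): x_1 ≥ 5 gives C(8,3) = 56; x_2 ≥ 5 gives C(8,3) = 56; x_3 ≥ 5 gives C(8,3) = 56; x_4 ≥ 8 gives C(5,3) = 10. Together 178.
Add back pairs where two caps are both exceeded: 1 + 1 + 0 + 1 + 0 + 0 = 3.
By inclusion–exclusion the count is 286 − 178 + 3 = 111.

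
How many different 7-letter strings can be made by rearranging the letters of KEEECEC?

Letter multiplicities in KEEECEC: C×2, E×4, K×1.
The number of distinct arrangements is 7!/(4!·2!) = 5040/48 = 105.

105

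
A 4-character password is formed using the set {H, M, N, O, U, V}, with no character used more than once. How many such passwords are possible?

360

Choose and order 4 of the 6 symbols: the first character has 6 options, the next 5, then 4, 3.
That product is 6 × 5 × 4 × 3 = 360.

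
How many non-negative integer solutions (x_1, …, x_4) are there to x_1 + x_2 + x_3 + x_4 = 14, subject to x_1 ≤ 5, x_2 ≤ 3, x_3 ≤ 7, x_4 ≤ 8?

139

Without the upper bounds there are C(17,3) = 680 ways to split 14 among 4 variables.
Subtract solutions that violate a single cap (substitute x_i' = x_i − (cap_i+1)): x_1 ≥ 6 gives C(11,3) = 165; x_2 ≥ 4 gives C(13,3) = 286; x_3 ≥ 8 gives C(9,3) = 84; x_4 ≥ 9 gives C(8,3) = 56. Together 591.
Add back pairs where two caps are both exceeded: 35 + 1 + 0 + 10 + 4 + 0 = 50.
By inclusion–exclusion the count is 680 − 591 + 50 = 139.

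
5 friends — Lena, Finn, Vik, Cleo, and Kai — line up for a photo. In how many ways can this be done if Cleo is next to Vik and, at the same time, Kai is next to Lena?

24

Treat {Cleo,Vik} as one block (2 orders) and {Kai,Lena} as another (2 orders).
That leaves 3 units to arrange: 2 × 2 × 3! = 4 × 6 = 24.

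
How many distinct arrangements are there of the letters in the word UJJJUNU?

140

Letter multiplicities in UJJJUNU: J×3, N×1, U×3.
So there are 7! / (3!·3!) = 140 distinguishable arrangements.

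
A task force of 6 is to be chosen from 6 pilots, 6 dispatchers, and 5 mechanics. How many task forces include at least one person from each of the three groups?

10530

Unrestricted: C(17,6) = 12376 ways to pick any 6 of the 17.
Subtract selections that omit an entire group: no pilots → C(11,6) = 462; no dispatchers → C(11,6) = 462; no mechanics → C(12,6) = 924.
Add back selections omitting two groups (i.e. drawn from a single group): C(6,6) + C(6,6) + C(5,6) = 2.
By inclusion–exclusion: 12376 − 1848 + 2 = 10530.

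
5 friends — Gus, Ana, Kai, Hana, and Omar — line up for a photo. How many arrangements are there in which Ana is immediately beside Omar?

48

Glue Ana and Omar into one block (2 internal orders), leaving 4 units to arrange in a row.
So the count is 2·(4)! = 48.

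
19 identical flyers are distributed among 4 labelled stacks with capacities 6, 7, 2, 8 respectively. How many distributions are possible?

31

Without the upper bounds there are C(22,3) = 1540 ways to split 19 among 4 stacks.
Subtract solutions that violate a single cap (substitute x_i' = x_i − (cap_i+1)): x_1 ≥ 7 gives C(15,3) = 455; x_2 ≥ 8 gives C(14,3) = 364; x_3 ≥ 3 gives C(19,3) = 969; x_4 ≥ 9 gives C(13,3) = 286. Together 2074.
Add back pairs where two caps are both exceeded: 35 + 220 + 20 + 165 + 10 + 120 = 570.
Subtract triples: 4 + 0 + 1 + 0 = 5.
By inclusion–exclusion the count is 1540 − 2074 + 570 − 5 = 31.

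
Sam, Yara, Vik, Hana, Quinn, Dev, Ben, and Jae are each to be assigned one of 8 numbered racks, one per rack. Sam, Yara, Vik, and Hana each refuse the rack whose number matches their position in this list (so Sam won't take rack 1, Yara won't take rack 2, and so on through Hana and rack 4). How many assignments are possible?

Let Aᵢ (for 1 ≤ i ≤ 4) be the placements that put person i in their forbidden rack. Any j of these fix j positions, leaving (8−j)! ways to fill the rest, and there are C(4,j) ways to pick which j.
By inclusion–exclusion, the number of valid placements is Σ_{j=0}^{4} (−1)^j C(4,j)·(8−j)!.
Computing: 40320 − 20160 + 4320 − 480 + 24 = 24024.

24024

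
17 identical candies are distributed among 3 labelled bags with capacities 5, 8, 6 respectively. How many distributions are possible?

Ignoring the caps, the number of non-negative solutions to x_1+…+x_3 = 17 is C(19,2) = 171.
Subtract solutions that violate a single cap (substitute x_i' = x_i − (cap_i+1)): x_1 ≥ 6 gives C(13,2) = 78; x_2 ≥ 9 gives C(10,2) = 45; x_3 ≥ 7 gives C(12,2) = 66. Together 189.
Add back pairs where two caps are both exceeded: 6 + 15 + 3 = 24.
By inclusion–exclusion the count is 171 − 189 + 24 = 6.

6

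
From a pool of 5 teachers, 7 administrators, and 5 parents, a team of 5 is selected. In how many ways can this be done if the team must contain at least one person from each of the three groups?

Unrestricted: C(17,5) = 6188 ways to pick any 5 of the 17.
Subtract selections that omit an entire group: no teachers → C(12,5) = 792; no administrators → C(10,5) = 252; no parents → C(12,5) = 792.
Add back selections omitting two groups (i.e. drawn from a single group): C(5,5) + C(7,5) + C(5,5) = 23.
By inclusion–exclusion: 6188 − 1836 + 23 = 4375.

4375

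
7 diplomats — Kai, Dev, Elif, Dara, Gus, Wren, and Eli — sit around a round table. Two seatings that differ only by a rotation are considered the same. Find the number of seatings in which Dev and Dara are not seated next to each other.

480

All circular seatings of 7 people number (6)! = 720.
Those with Dev next to Dara: fuse the pair into one unit and seat 6 units around a circle — 2·(5)! = 240.
Subtracting, 720 − 240 = 480.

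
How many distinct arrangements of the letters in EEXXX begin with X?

With the first slot taken by X, it remains to arrange the other 4 letters (EEXX).
Those 4 letters have E appearing twice and X appearing twice, giving (4)!/(2!·2!) = 6.

6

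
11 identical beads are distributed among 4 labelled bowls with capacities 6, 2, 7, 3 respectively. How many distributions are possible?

By stars and bars, unrestricted non-negative solutions to x_1+…+x_4 = 11 number C(11+3,3) = 364.
Subtract solutions that violate a single cap (substitute x_i' = x_i − (cap_i+1)): x_1 ≥ 7 gives C(7,3) = 35; x_2 ≥ 3 gives C(11,3) = 165; x_3 ≥ 8 gives C(6,3) = 20; x_4 ≥ 4 gives C(10,3) = 120. Together 340.
Add back pairs where two caps are both exceeded: 4 + 0 + 1 + 1 + 35 + 0 = 41.
By inclusion–exclusion the count is 364 − 340 + 41 = 65.

65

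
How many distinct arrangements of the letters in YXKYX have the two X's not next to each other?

18

There are 5!/(2!·2!) = 30 arrangements of YXKYX in total.
If the two X's are adjacent, glue them into one block, leaving 4 items to arrange: (4)!/(2!) = 12 ways.
Subtracting, 30 − 12 = 18 arrangements keep the X's apart.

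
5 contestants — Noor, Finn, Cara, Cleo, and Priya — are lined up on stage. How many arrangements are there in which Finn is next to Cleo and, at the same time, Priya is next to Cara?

Treat {Finn,Cleo} as one block (2 orders) and {Priya,Cara} as another (2 orders).
That leaves 3 units to arrange: 2 × 2 × 3! = 4 × 6 = 24.

24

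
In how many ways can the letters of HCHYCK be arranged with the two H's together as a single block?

Treat the 2 copies of H as a single block. The multiset to arrange is then {HH, C, C, K, Y}, 5 items in all.
That gives (5)!/(2!) = 60 arrangements.

60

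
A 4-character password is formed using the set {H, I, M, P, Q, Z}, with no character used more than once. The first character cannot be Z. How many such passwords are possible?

The first character has 6−1 = 5 choices (anything except Z).
The remaining 3 characters are filled from the other 5 symbols without repetition: 5 × 4 × 3 = 60.
Total: 5 × 60 = 300.

300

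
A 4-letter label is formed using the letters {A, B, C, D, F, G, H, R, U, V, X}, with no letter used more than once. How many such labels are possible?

Choose and order 4 of the 11 symbols: the first letter has 11 options, the next 10, then 9, 8.
11 × 10 × 9 × 8 = 7920.

7920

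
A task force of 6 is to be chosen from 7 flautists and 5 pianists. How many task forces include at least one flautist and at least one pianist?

Total 6-person selections from all 12: C(12,6) = 924.
Subtract selections that omit an entire group: no flautists → C(5,6) = 0; no pianists → C(7,6) = 7.
Both groups omitted at once is impossible, so 924 − 7 = 917.

917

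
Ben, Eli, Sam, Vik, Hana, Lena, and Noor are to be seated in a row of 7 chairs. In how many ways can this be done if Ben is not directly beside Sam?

3600

Of the 7! = 5040 arrangements, those with Ben and Sam adjacent number 2 × 6! = 1440 (treat the pair as a block with 2 internal orders).
So 5040 − 1440 = 3600 arrangements keep them apart.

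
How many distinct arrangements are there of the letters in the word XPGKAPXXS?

30240

Letter multiplicities in XPGKAPXXS: A×1, G×1, K×1, P×2, S×1, X×3.
The number of distinct arrangements is 9!/(3!·2!) = 362880/12 = 30240.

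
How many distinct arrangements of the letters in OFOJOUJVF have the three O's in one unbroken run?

1260

Treat the 3 copies of O as a single block. The multiset to arrange is then {OOO, F, F, J, J, U, V}, 7 items in all.
That gives (7)!/(2!·2!) = 1260 arrangements.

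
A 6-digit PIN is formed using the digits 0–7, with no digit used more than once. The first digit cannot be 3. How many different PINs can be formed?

The first digit has 8−1 = 7 choices (anything except 3).
The remaining 5 digits are filled from the other 7 symbols without repetition: 7 × 6 × 5 × 4 × 3 = 2520.
Total: 7 × 2520 = 17640.

17640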